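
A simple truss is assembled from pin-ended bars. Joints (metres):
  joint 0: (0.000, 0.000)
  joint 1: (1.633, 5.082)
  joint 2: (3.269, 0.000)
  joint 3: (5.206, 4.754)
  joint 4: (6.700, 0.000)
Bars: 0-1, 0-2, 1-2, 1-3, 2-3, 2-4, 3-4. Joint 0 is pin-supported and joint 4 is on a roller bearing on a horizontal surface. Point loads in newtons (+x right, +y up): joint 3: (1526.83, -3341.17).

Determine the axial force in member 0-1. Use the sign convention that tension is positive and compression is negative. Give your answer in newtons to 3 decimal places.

N=5 nodes, M=7 members, R=3 reactions → 2N=10, M+R=10
member 0 (0-1): L=5.3379, (cx,cy)=(0.3059,0.9521)
member 1 (0-2): L=3.2690, (cx,cy)=(1.0000,0.0000)
member 2 (1-2): L=5.3388, (cx,cy)=(0.3064,-0.9519)
member 3 (1-3): L=3.5880, (cx,cy)=(0.9958,-0.0914)
member 4 (2-3): L=5.1335, (cx,cy)=(0.3773,0.9261)
member 5 (2-4): L=3.4310, (cx,cy)=(1.0000,0.0000)
member 6 (3-4): L=4.9832, (cx,cy)=(0.2998,-0.9540)
solve A·x = −loads:
  F[0-1] = +355.3726 N (tension)
  F[0-2] = +1418.1129 N (tension)
  F[1-2] = -377.0614 N (compression)
  F[1-3] = +225.2043 N (tension)
  F[2-3] = +387.5711 N (tension)
  F[2-4] = +1156.3273 N (tension)
  F[3-4] = -3856.9219 N (compression)
  Rx@0 = -1526.8300 N
  Ry@0 = -338.3346 N
  Ry@4 = +3679.5046 N

355.373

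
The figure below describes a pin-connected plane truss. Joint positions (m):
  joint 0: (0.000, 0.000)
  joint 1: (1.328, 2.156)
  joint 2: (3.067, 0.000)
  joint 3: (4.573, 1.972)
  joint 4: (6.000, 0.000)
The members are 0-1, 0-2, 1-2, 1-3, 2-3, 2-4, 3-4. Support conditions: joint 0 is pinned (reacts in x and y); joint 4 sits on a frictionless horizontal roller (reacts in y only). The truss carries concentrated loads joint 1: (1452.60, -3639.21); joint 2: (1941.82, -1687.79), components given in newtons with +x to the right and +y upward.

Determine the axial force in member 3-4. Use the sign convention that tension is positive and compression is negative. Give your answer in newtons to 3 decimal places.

-2703.478

N=5 nodes, M=7 members, R=3 reactions → 2N=10, M+R=10
member 0 (0-1): L=2.5322, (cx,cy)=(0.5244,0.8514)
member 1 (0-2): L=3.0670, (cx,cy)=(1.0000,0.0000)
member 2 (1-2): L=2.7699, (cx,cy)=(0.6278,-0.7784)
member 3 (1-3): L=3.2502, (cx,cy)=(0.9984,-0.0566)
member 4 (2-3): L=2.4813, (cx,cy)=(0.6069,0.7947)
member 5 (2-4): L=2.9330, (cx,cy)=(1.0000,0.0000)
member 6 (3-4): L=2.4342, (cx,cy)=(0.5862,-0.8101)
solve A·x = −loads:
  F[0-1] = -3684.1200 N (compression)
  F[0-2] = +5326.5565 N (tension)
  F[1-2] = -417.9996 N (compression)
  F[1-3] = -3127.3250 N (compression)
  F[2-3] = +2533.0652 N (tension)
  F[2-4] = +1584.8876 N (tension)
  F[3-4] = -2703.4779 N (compression)
  Rx@0 = -3394.4200 N
  Ry@0 = +3136.8119 N
  Ry@4 = +2190.1881 N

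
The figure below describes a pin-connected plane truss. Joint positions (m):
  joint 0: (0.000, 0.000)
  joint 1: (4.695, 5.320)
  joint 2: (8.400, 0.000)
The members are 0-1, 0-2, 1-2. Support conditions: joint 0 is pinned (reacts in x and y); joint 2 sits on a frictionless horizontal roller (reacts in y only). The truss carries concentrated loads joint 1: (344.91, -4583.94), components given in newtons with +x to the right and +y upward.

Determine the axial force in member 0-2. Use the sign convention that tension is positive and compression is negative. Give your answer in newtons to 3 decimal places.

1936.446

N=3 nodes, M=3 members, R=3 reactions → 2N=6, M+R=6
member 0 (0-1): L=7.0955, (cx,cy)=(0.6617,0.7498)
member 1 (0-2): L=8.4000, (cx,cy)=(1.0000,0.0000)
member 2 (1-2): L=6.4830, (cx,cy)=(0.5715,-0.8206)
solve A·x = −loads:
  F[0-1] = -2405.2538 N (compression)
  F[0-2] = +1936.4461 N (tension)
  F[1-2] = -3388.3942 N (compression)
  Rx@0 = -344.9100 N
  Ry@0 = +1803.4020 N
  Ry@2 = +2780.5380 N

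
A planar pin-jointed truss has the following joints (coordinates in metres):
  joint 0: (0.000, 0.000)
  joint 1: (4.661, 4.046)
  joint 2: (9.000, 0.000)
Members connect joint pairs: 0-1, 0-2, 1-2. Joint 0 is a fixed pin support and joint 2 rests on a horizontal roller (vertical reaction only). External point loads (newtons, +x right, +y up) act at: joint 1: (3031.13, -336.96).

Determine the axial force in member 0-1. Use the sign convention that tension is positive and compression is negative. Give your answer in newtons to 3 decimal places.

N=3 nodes, M=3 members, R=3 reactions → 2N=6, M+R=6
member 0 (0-1): L=6.1721, (cx,cy)=(0.7552,0.6555)
member 1 (0-2): L=9.0000, (cx,cy)=(1.0000,0.0000)
member 2 (1-2): L=5.9327, (cx,cy)=(0.7314,-0.6820)
solve A·x = −loads:
  F[0-1] = +1830.9027 N (tension)
  F[0-2] = +1648.4867 N (tension)
  F[1-2] = -2253.9737 N (compression)
  Rx@0 = -3031.1300 N
  Ry@0 = -1200.2092 N
  Ry@2 = +1537.1692 N

1830.903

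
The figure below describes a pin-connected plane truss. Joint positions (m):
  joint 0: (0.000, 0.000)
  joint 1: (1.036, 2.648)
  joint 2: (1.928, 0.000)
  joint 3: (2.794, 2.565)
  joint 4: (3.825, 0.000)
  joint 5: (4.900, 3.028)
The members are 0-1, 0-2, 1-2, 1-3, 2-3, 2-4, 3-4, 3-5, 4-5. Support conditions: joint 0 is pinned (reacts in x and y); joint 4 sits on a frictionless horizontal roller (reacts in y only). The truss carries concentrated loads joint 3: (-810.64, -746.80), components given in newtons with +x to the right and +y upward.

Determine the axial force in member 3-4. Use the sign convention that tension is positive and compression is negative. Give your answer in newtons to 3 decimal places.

N=6 nodes, M=9 members, R=3 reactions → 2N=12, M+R=12
member 0 (0-1): L=2.8434, (cx,cy)=(0.3643,0.9313)
member 1 (0-2): L=1.9280, (cx,cy)=(1.0000,0.0000)
member 2 (1-2): L=2.7942, (cx,cy)=(0.3192,-0.9477)
member 3 (1-3): L=1.7600, (cx,cy)=(0.9989,-0.0472)
member 4 (2-3): L=2.7072, (cx,cy)=(0.3199,0.9475)
member 5 (2-4): L=1.8970, (cx,cy)=(1.0000,0.0000)
member 6 (3-4): L=2.7645, (cx,cy)=(0.3729,-0.9279)
member 7 (3-5): L=2.1563, (cx,cy)=(0.9767,0.2147)
member 8 (4-5): L=3.2132, (cx,cy)=(0.3346,0.9424)
solve A·x = −loads:
  F[0-1] = -799.8810 N (compression)
  F[0-2] = -519.2063 N (compression)
  F[1-2] = +813.4844 N (tension)
  F[1-3] = -551.7382 N (compression)
  F[2-3] = -813.6726 N (compression)
  F[2-4] = +0.7637 N (tension)
  F[3-4] = -2.0478 N (compression)
  F[3-5] = +0.0000 N (tension)
  F[4-5] = +0.0000 N (tension)
  Rx@0 = +810.6400 N
  Ry@0 = +744.9000 N
  Ry@4 = +1.9000 N

-2.048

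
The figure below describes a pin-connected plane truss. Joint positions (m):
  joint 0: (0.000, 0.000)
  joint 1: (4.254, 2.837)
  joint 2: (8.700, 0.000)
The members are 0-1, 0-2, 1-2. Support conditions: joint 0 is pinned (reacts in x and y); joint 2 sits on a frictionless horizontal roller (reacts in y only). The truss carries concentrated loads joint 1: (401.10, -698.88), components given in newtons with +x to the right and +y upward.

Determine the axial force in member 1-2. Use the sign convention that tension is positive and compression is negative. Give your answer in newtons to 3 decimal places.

N=3 nodes, M=3 members, R=3 reactions → 2N=6, M+R=6
member 0 (0-1): L=5.1132, (cx,cy)=(0.8320,0.5548)
member 1 (0-2): L=8.7000, (cx,cy)=(1.0000,0.0000)
member 2 (1-2): L=5.2740, (cx,cy)=(0.8430,-0.5379)
solve A·x = −loads:
  F[0-1] = -407.9700 N (compression)
  F[0-2] = +740.5148 N (tension)
  F[1-2] = -878.4309 N (compression)
  Rx@0 = -401.1000 N
  Ry@0 = +226.3563 N
  Ry@2 = +472.5237 N

-878.431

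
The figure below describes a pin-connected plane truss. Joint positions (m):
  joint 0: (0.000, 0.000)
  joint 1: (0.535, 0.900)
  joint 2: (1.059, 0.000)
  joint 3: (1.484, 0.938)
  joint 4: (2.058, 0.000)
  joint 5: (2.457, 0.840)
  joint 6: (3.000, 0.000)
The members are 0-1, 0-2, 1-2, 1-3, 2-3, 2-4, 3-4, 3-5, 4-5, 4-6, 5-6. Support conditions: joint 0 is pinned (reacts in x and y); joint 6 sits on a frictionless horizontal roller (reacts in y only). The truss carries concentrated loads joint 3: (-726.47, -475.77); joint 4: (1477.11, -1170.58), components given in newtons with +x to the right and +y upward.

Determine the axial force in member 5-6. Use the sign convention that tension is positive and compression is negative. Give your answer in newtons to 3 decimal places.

-965.958

N=7 nodes, M=11 members, R=3 reactions → 2N=14, M+R=14
member 0 (0-1): L=1.0470, (cx,cy)=(0.5110,0.8596)
member 1 (0-2): L=1.0590, (cx,cy)=(1.0000,0.0000)
member 2 (1-2): L=1.0414, (cx,cy)=(0.5032,-0.8642)
member 3 (1-3): L=0.9498, (cx,cy)=(0.9992,0.0400)
member 4 (2-3): L=1.0298, (cx,cy)=(0.4127,0.9109)
member 5 (2-4): L=0.9990, (cx,cy)=(1.0000,0.0000)
member 6 (3-4): L=1.0997, (cx,cy)=(0.5220,-0.8530)
member 7 (3-5): L=0.9779, (cx,cy)=(0.9950,-0.1002)
member 8 (4-5): L=0.9299, (cx,cy)=(0.4291,0.9033)
member 9 (4-6): L=0.9420, (cx,cy)=(1.0000,0.0000)
member 10 (5-6): L=1.0002, (cx,cy)=(0.5429,-0.8398)
solve A·x = −loads:
  F[0-1] = -971.5388 N (compression)
  F[0-2] = +1247.0769 N (tension)
  F[1-2] = +921.8689 N (tension)
  F[1-3] = -961.0488 N (compression)
  F[2-3] = -874.6369 N (compression)
  F[2-4] = +2071.8865 N (tension)
  F[3-4] = +523.8202 N (tension)
  F[3-5] = -872.5848 N (compression)
  F[4-5] = +801.2805 N (tension)
  F[4-6] = +524.3974 N (tension)
  F[5-6] = -965.9578 N (compression)
  Rx@0 = -750.6400 N
  Ry@0 = +835.1275 N
  Ry@6 = +811.2225 N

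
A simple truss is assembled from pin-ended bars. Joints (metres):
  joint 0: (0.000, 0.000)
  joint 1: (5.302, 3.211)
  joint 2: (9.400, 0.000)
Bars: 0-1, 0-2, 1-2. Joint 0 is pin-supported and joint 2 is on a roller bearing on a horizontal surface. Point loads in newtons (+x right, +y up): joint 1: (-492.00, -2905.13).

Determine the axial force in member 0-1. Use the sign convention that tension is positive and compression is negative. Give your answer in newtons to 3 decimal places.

N=3 nodes, M=3 members, R=3 reactions → 2N=6, M+R=6
member 0 (0-1): L=6.1985, (cx,cy)=(0.8554,0.5180)
member 1 (0-2): L=9.4000, (cx,cy)=(1.0000,0.0000)
member 2 (1-2): L=5.2062, (cx,cy)=(0.7871,-0.6168)
solve A·x = −loads:
  F[0-1] = -2769.3149 N (compression)
  F[0-2] = +1876.7740 N (tension)
  F[1-2] = -2384.2826 N (compression)
  Rx@0 = +492.0000 N
  Ry@0 = +1434.5782 N
  Ry@2 = +1470.5518 N

-2769.315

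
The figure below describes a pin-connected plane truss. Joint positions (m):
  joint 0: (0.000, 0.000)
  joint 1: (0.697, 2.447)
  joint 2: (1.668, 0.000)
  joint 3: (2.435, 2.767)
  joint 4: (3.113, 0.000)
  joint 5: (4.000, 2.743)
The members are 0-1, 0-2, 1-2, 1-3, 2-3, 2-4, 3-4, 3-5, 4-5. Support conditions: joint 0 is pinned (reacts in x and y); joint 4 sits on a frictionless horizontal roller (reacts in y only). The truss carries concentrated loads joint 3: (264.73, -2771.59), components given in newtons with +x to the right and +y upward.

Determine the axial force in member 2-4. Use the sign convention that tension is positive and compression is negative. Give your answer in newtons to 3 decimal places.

588.871

N=6 nodes, M=9 members, R=3 reactions → 2N=12, M+R=12
member 0 (0-1): L=2.5443, (cx,cy)=(0.2739,0.9617)
member 1 (0-2): L=1.6680, (cx,cy)=(1.0000,0.0000)
member 2 (1-2): L=2.6326, (cx,cy)=(0.3688,-0.9295)
member 3 (1-3): L=1.7672, (cx,cy)=(0.9835,0.1811)
member 4 (2-3): L=2.8713, (cx,cy)=(0.2671,0.9637)
member 5 (2-4): L=1.4450, (cx,cy)=(1.0000,0.0000)
member 6 (3-4): L=2.8489, (cx,cy)=(0.2380,-0.9713)
member 7 (3-5): L=1.5652, (cx,cy)=(0.9999,-0.0153)
member 8 (4-5): L=2.8828, (cx,cy)=(0.3077,0.9515)
solve A·x = −loads:
  F[0-1] = -382.9868 N (compression)
  F[0-2] = +369.6463 N (tension)
  F[1-2] = +349.9271 N (tension)
  F[1-3] = -237.9146 N (compression)
  F[2-3] = -337.5201 N (compression)
  F[2-4] = +588.8710 N (tension)
  F[3-4] = -2474.3481 N (compression)
  F[3-5] = -0.0000 N (compression)
  F[4-5] = +0.0000 N (tension)
  Rx@0 = -264.7300 N
  Ry@0 = +368.3360 N
  Ry@4 = +2403.2540 N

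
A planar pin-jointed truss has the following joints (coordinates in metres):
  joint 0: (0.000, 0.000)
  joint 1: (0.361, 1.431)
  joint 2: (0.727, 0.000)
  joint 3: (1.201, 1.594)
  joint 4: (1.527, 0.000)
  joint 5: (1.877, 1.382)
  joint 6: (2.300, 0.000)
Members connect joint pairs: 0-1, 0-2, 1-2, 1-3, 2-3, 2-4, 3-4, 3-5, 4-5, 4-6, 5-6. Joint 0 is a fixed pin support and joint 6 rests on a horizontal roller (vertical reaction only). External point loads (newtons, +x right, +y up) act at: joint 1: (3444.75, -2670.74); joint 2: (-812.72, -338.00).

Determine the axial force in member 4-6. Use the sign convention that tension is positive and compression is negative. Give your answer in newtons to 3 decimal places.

817.002

N=7 nodes, M=11 members, R=3 reactions → 2N=14, M+R=14
member 0 (0-1): L=1.4758, (cx,cy)=(0.2446,0.9696)
member 1 (0-2): L=0.7270, (cx,cy)=(1.0000,0.0000)
member 2 (1-2): L=1.4771, (cx,cy)=(0.2478,-0.9688)
member 3 (1-3): L=0.8557, (cx,cy)=(0.9817,0.1905)
member 4 (2-3): L=1.6630, (cx,cy)=(0.2850,0.9585)
member 5 (2-4): L=0.8000, (cx,cy)=(1.0000,0.0000)
member 6 (3-4): L=1.6270, (cx,cy)=(0.2004,-0.9797)
member 7 (3-5): L=0.7085, (cx,cy)=(0.9542,-0.2992)
member 8 (4-5): L=1.4256, (cx,cy)=(0.2455,0.9694)
member 9 (4-6): L=0.7730, (cx,cy)=(1.0000,0.0000)
member 10 (5-6): L=1.4453, (cx,cy)=(0.2927,-0.9562)
solve A·x = −loads:
  F[0-1] = -350.1147 N (compression)
  F[0-2] = +2717.6707 N (tension)
  F[1-2] = -2966.2053 N (compression)
  F[1-3] = -2847.5412 N (compression)
  F[2-3] = +3350.6928 N (tension)
  F[2-4] = +1840.3500 N (tension)
  F[3-4] = -2281.7640 N (compression)
  F[3-5] = -1449.5766 N (compression)
  F[4-5] = +2306.0674 N (tension)
  F[4-6] = +817.0025 N (tension)
  F[5-6] = -2791.4956 N (compression)
  Rx@0 = -2632.0300 N
  Ry@0 = +339.4790 N
  Ry@6 = +2669.2610 N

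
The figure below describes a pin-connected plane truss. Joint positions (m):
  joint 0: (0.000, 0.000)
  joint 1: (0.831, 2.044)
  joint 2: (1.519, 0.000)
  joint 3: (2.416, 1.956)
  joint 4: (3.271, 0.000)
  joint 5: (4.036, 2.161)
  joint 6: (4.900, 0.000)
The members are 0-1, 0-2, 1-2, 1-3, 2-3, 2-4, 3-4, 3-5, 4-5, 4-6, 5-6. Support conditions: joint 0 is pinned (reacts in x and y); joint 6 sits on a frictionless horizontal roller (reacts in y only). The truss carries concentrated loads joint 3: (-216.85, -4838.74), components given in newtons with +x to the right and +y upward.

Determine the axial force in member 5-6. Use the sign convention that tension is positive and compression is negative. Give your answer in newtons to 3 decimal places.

-2476.191

N=7 nodes, M=11 members, R=3 reactions → 2N=14, M+R=14
member 0 (0-1): L=2.2065, (cx,cy)=(0.3766,0.9264)
member 1 (0-2): L=1.5190, (cx,cy)=(1.0000,0.0000)
member 2 (1-2): L=2.1567, (cx,cy)=(0.3190,-0.9478)
member 3 (1-3): L=1.5874, (cx,cy)=(0.9985,-0.0554)
member 4 (2-3): L=2.1519, (cx,cy)=(0.4168,0.9090)
member 5 (2-4): L=1.7520, (cx,cy)=(1.0000,0.0000)
member 6 (3-4): L=2.1347, (cx,cy)=(0.4005,-0.9163)
member 7 (3-5): L=1.6329, (cx,cy)=(0.9921,0.1255)
member 8 (4-5): L=2.2924, (cx,cy)=(0.3337,0.9427)
member 9 (4-6): L=1.6290, (cx,cy)=(1.0000,0.0000)
member 10 (5-6): L=2.3273, (cx,cy)=(0.3712,-0.9285)
solve A·x = −loads:
  F[0-1] = -2741.3604 N (compression)
  F[0-2] = +815.6016 N (tension)
  F[1-2] = +2792.1693 N (tension)
  F[1-3] = -1926.1391 N (compression)
  F[2-3] = -2911.2775 N (compression)
  F[2-4] = +2919.8837 N (tension)
  F[3-4] = -2759.8828 N (compression)
  F[3-5] = -1828.9548 N (compression)
  F[4-5] = +2682.6219 N (tension)
  F[4-6] = +919.2672 N (tension)
  F[5-6] = -2476.1907 N (compression)
  Rx@0 = +216.8500 N
  Ry@0 = +2539.5079 N
  Ry@6 = +2299.2321 N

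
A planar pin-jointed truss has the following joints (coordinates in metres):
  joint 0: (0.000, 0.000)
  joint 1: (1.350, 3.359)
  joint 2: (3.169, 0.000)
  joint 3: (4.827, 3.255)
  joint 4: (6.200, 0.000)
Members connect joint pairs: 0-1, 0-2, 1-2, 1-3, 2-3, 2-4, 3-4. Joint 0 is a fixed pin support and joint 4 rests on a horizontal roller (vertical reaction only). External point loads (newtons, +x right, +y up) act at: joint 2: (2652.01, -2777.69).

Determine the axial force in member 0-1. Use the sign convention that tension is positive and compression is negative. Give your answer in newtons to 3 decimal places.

N=5 nodes, M=7 members, R=3 reactions → 2N=10, M+R=10
member 0 (0-1): L=3.6201, (cx,cy)=(0.3729,0.9279)
member 1 (0-2): L=3.1690, (cx,cy)=(1.0000,0.0000)
member 2 (1-2): L=3.8199, (cx,cy)=(0.4762,-0.8793)
member 3 (1-3): L=3.4786, (cx,cy)=(0.9996,-0.0299)
member 4 (2-3): L=3.6529, (cx,cy)=(0.4539,0.8911)
member 5 (2-4): L=3.0310, (cx,cy)=(1.0000,0.0000)
member 6 (3-4): L=3.5327, (cx,cy)=(0.3887,-0.9214)
solve A·x = −loads:
  F[0-1] = -1463.5004 N (compression)
  F[0-2] = +3197.7701 N (tension)
  F[1-2] = +1588.5537 N (tension)
  F[1-3] = -1302.7965 N (compression)
  F[2-3] = +1549.6194 N (tension)
  F[2-4] = +598.8718 N (tension)
  F[3-4] = -1540.8959 N (compression)
  Rx@0 = -2652.0100 N
  Ry@0 = +1357.9320 N
  Ry@4 = +1419.7580 N

-1463.500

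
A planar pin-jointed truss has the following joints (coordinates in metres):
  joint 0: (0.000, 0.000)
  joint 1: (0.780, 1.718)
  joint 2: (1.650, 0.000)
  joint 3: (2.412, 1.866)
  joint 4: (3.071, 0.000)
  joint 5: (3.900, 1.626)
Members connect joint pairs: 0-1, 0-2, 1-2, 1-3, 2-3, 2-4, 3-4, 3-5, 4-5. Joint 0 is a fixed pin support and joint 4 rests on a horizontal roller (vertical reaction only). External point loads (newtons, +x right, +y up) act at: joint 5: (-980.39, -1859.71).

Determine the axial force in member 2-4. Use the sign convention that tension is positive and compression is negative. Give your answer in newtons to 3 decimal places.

-958.328

N=6 nodes, M=9 members, R=3 reactions → 2N=12, M+R=12
member 0 (0-1): L=1.8868, (cx,cy)=(0.4134,0.9105)
member 1 (0-2): L=1.6500, (cx,cy)=(1.0000,0.0000)
member 2 (1-2): L=1.9257, (cx,cy)=(0.4518,-0.8921)
member 3 (1-3): L=1.6387, (cx,cy)=(0.9959,0.0903)
member 4 (2-3): L=2.0156, (cx,cy)=(0.3781,0.9258)
member 5 (2-4): L=1.4210, (cx,cy)=(1.0000,0.0000)
member 6 (3-4): L=1.9789, (cx,cy)=(0.3330,-0.9429)
member 7 (3-5): L=1.5072, (cx,cy)=(0.9872,-0.1592)
member 8 (4-5): L=1.8251, (cx,cy)=(0.4542,0.8909)
solve A·x = −loads:
  F[0-1] = -18.7443 N (compression)
  F[0-2] = -972.6410 N (compression)
  F[1-2] = +17.5381 N (tension)
  F[1-3] = -15.7366 N (compression)
  F[2-3] = -16.9006 N (compression)
  F[2-4] = -958.3284 N (compression)
  F[3-4] = +23.1957 N (tension)
  F[3-5] = -30.1709 N (compression)
  F[4-5] = -2092.8596 N (compression)
  Rx@0 = +980.3900 N
  Ry@0 = +17.0676 N
  Ry@4 = +1842.6424 N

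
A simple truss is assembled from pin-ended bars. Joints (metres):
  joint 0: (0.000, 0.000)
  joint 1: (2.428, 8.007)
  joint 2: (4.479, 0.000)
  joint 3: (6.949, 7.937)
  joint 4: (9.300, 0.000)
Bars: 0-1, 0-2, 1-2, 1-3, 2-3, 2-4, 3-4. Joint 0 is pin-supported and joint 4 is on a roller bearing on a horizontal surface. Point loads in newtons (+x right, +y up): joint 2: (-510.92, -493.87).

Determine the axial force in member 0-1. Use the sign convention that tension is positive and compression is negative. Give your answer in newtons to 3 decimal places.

-267.528

N=5 nodes, M=7 members, R=3 reactions → 2N=10, M+R=10
member 0 (0-1): L=8.3670, (cx,cy)=(0.2902,0.9570)
member 1 (0-2): L=4.4790, (cx,cy)=(1.0000,0.0000)
member 2 (1-2): L=8.2655, (cx,cy)=(0.2481,-0.9687)
member 3 (1-3): L=4.5215, (cx,cy)=(0.9999,-0.0155)
member 4 (2-3): L=8.3125, (cx,cy)=(0.2971,0.9548)
member 5 (2-4): L=4.8210, (cx,cy)=(1.0000,0.0000)
member 6 (3-4): L=8.2779, (cx,cy)=(0.2840,-0.9588)
solve A·x = −loads:
  F[0-1] = -267.5275 N (compression)
  F[0-2] = -433.2871 N (compression)
  F[1-2] = +266.5795 N (tension)
  F[1-3] = -143.7990 N (compression)
  F[2-3] = +246.7741 N (tension)
  F[2-4] = +70.4542 N (tension)
  F[3-4] = -248.0693 N (compression)
  Rx@0 = +510.9200 N
  Ry@0 = +256.0158 N
  Ry@4 = +237.8542 N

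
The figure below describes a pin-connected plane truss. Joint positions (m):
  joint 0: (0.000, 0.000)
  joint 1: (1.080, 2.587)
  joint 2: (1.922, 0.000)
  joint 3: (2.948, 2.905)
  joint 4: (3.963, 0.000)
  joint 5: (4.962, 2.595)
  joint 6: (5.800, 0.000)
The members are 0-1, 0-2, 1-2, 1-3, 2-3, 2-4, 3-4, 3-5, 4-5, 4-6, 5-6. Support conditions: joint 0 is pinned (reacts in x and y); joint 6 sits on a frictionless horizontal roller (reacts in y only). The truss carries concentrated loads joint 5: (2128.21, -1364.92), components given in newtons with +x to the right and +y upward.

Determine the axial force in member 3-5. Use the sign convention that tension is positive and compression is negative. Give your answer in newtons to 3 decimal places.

1101.305

N=7 nodes, M=11 members, R=3 reactions → 2N=14, M+R=14
member 0 (0-1): L=2.8034, (cx,cy)=(0.3852,0.9228)
member 1 (0-2): L=1.9220, (cx,cy)=(1.0000,0.0000)
member 2 (1-2): L=2.7206, (cx,cy)=(0.3095,-0.9509)
member 3 (1-3): L=1.8949, (cx,cy)=(0.9858,0.1678)
member 4 (2-3): L=3.0809, (cx,cy)=(0.3330,0.9429)
member 5 (2-4): L=2.0410, (cx,cy)=(1.0000,0.0000)
member 6 (3-4): L=3.0772, (cx,cy)=(0.3298,-0.9440)
member 7 (3-5): L=2.0377, (cx,cy)=(0.9884,-0.1521)
member 8 (4-5): L=2.7807, (cx,cy)=(0.3593,0.9332)
member 9 (4-6): L=1.8370, (cx,cy)=(1.0000,0.0000)
member 10 (5-6): L=2.7270, (cx,cy)=(0.3073,-0.9516)
solve A·x = −loads:
  F[0-1] = +818.1324 N (tension)
  F[0-2] = +1813.0257 N (tension)
  F[1-2] = -698.8199 N (compression)
  F[1-3] = +539.1103 N (tension)
  F[2-3] = +704.7365 N (tension)
  F[2-4] = +1362.0516 N (tension)
  F[3-4] = -977.2150 N (compression)
  F[3-5] = +1101.3055 N (tension)
  F[4-5] = +988.5253 N (tension)
  F[4-6] = +684.5776 N (tension)
  F[5-6] = -2227.6974 N (compression)
  Rx@0 = -2128.2100 N
  Ry@0 = -754.9831 N
  Ry@6 = +2119.9031 N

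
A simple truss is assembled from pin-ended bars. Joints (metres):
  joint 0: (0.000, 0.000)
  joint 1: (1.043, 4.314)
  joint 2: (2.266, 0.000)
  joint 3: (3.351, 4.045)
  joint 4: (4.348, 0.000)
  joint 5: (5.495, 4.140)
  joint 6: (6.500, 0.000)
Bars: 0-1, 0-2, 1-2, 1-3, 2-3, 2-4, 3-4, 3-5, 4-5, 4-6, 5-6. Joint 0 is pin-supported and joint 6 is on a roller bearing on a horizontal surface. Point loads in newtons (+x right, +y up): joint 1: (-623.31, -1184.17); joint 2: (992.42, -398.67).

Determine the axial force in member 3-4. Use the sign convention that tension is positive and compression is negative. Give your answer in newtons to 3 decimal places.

89.258

N=7 nodes, M=11 members, R=3 reactions → 2N=14, M+R=14
member 0 (0-1): L=4.4383, (cx,cy)=(0.2350,0.9720)
member 1 (0-2): L=2.2660, (cx,cy)=(1.0000,0.0000)
member 2 (1-2): L=4.4840, (cx,cy)=(0.2727,-0.9621)
member 3 (1-3): L=2.3236, (cx,cy)=(0.9933,-0.1158)
member 4 (2-3): L=4.1880, (cx,cy)=(0.2591,0.9659)
member 5 (2-4): L=2.0820, (cx,cy)=(1.0000,0.0000)
member 6 (3-4): L=4.1661, (cx,cy)=(0.2393,-0.9709)
member 7 (3-5): L=2.1461, (cx,cy)=(0.9990,0.0443)
member 8 (4-5): L=4.2960, (cx,cy)=(0.2670,0.9637)
member 9 (4-6): L=2.1520, (cx,cy)=(1.0000,0.0000)
member 10 (5-6): L=4.2602, (cx,cy)=(0.2359,-0.9718)
solve A·x = −loads:
  F[0-1] = -1715.5739 N (compression)
  F[0-2] = +772.2703 N (tension)
  F[1-2] = +491.9947 N (tension)
  F[1-3] = +86.5414 N (tension)
  F[2-3] = -77.3107 N (compression)
  F[2-4] = -65.9303 N (compression)
  F[3-4] = +89.2583 N (tension)
  F[3-5] = +44.6132 N (tension)
  F[4-5] = -89.9293 N (compression)
  F[4-6] = -20.5588 N (compression)
  F[5-6] = +87.1495 N (tension)
  Rx@0 = -369.1100 N
  Ry@0 = +1667.5298 N
  Ry@6 = -84.6898 N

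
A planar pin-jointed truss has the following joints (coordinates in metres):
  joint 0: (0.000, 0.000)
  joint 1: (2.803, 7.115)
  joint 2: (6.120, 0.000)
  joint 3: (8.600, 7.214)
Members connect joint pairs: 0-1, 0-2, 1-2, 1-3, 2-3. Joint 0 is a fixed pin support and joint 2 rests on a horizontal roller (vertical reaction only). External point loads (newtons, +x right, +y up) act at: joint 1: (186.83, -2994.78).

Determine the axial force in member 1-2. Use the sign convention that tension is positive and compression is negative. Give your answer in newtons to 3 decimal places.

-1753.011

N=4 nodes, M=5 members, R=3 reactions → 2N=8, M+R=8
member 0 (0-1): L=7.6472, (cx,cy)=(0.3665,0.9304)
member 1 (0-2): L=6.1200, (cx,cy)=(1.0000,0.0000)
member 2 (1-2): L=7.8502, (cx,cy)=(0.4225,-0.9063)
member 3 (1-3): L=5.7978, (cx,cy)=(0.9999,0.0171)
member 4 (2-3): L=7.6284, (cx,cy)=(0.3251,0.9457)
solve A·x = −loads:
  F[0-1] = -1511.1151 N (compression)
  F[0-2] = +740.7115 N (tension)
  F[1-2] = -1753.0108 N (compression)
  F[1-3] = +0.0000 N (tension)
  F[2-3] = -0.0000 N (compression)
  Rx@0 = -186.8300 N
  Ry@0 = +1405.9460 N
  Ry@2 = +1588.8340 N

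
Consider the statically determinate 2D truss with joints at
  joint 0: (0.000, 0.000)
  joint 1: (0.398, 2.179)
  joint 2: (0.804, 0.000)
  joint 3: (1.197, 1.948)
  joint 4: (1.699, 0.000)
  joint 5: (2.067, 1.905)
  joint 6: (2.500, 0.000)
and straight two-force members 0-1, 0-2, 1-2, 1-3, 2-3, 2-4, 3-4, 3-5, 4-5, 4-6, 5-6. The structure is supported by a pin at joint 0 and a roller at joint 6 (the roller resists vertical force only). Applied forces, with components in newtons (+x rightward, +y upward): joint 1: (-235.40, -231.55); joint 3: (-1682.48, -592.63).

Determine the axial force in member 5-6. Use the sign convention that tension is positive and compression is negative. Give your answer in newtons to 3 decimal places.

1226.043

N=7 nodes, M=11 members, R=3 reactions → 2N=14, M+R=14
member 0 (0-1): L=2.2150, (cx,cy)=(0.1797,0.9837)
member 1 (0-2): L=0.8040, (cx,cy)=(1.0000,0.0000)
member 2 (1-2): L=2.2165, (cx,cy)=(0.1832,-0.9831)
member 3 (1-3): L=0.8317, (cx,cy)=(0.9607,-0.2777)
member 4 (2-3): L=1.9872, (cx,cy)=(0.1978,0.9803)
member 5 (2-4): L=0.8950, (cx,cy)=(1.0000,0.0000)
member 6 (3-4): L=2.0116, (cx,cy)=(0.2495,-0.9684)
member 7 (3-5): L=0.8711, (cx,cy)=(0.9988,-0.0494)
member 8 (4-5): L=1.9402, (cx,cy)=(0.1897,0.9818)
member 9 (4-6): L=0.8010, (cx,cy)=(1.0000,0.0000)
member 10 (5-6): L=1.9536, (cx,cy)=(0.2216,-0.9751)
solve A·x = −loads:
  F[0-1] = -2053.1437 N (compression)
  F[0-2] = -1548.9713 N (compression)
  F[1-2] = +1964.0156 N (tension)
  F[1-3] = -513.4616 N (compression)
  F[2-3] = -1969.6871 N (compression)
  F[2-4] = -799.6922 N (compression)
  F[3-4] = +1209.1939 N (tension)
  F[3-5] = +498.5490 N (tension)
  F[4-5] = -1192.5860 N (compression)
  F[4-6] = -271.7442 N (compression)
  F[5-6] = +1226.0434 N (tension)
  Rx@0 = +1917.8800 N
  Ry@0 = +2019.7291 N
  Ry@6 = -1195.5491 N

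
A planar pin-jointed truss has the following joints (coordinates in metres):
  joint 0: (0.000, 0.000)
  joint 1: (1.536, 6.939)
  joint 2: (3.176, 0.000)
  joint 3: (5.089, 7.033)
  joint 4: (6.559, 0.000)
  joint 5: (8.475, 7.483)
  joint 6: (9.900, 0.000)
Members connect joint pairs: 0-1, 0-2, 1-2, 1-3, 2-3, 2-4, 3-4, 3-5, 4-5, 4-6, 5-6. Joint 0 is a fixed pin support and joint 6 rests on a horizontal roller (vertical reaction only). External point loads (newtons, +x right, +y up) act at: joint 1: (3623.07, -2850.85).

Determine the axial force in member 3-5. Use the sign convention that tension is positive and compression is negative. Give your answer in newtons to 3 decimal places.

-1390.306

N=7 nodes, M=11 members, R=3 reactions → 2N=14, M+R=14
member 0 (0-1): L=7.1070, (cx,cy)=(0.2161,0.9764)
member 1 (0-2): L=3.1760, (cx,cy)=(1.0000,0.0000)
member 2 (1-2): L=7.1302, (cx,cy)=(0.2300,-0.9732)
member 3 (1-3): L=3.5542, (cx,cy)=(0.9997,0.0264)
member 4 (2-3): L=7.2885, (cx,cy)=(0.2625,0.9649)
member 5 (2-4): L=3.3830, (cx,cy)=(1.0000,0.0000)
member 6 (3-4): L=7.1850, (cx,cy)=(0.2046,-0.9788)
member 7 (3-5): L=3.4158, (cx,cy)=(0.9913,0.1317)
member 8 (4-5): L=7.7244, (cx,cy)=(0.2480,0.9687)
member 9 (4-6): L=3.3410, (cx,cy)=(1.0000,0.0000)
member 10 (5-6): L=7.6175, (cx,cy)=(0.1871,-0.9823)
solve A·x = −loads:
  F[0-1] = +134.0752 N (tension)
  F[0-2] = +3594.0929 N (tension)
  F[1-2] = -3141.9645 N (compression)
  F[1-3] = -2872.4189 N (compression)
  F[2-3] = +3168.8200 N (tension)
  F[2-4] = +2039.7028 N (tension)
  F[3-4] = -3233.3120 N (compression)
  F[3-5] = -1390.3065 N (compression)
  F[4-5] = +3267.0172 N (tension)
  F[4-6] = +567.8208 N (tension)
  F[5-6] = -3035.3404 N (compression)
  Rx@0 = -3623.0700 N
  Ry@0 = -130.9064 N
  Ry@6 = +2981.7564 N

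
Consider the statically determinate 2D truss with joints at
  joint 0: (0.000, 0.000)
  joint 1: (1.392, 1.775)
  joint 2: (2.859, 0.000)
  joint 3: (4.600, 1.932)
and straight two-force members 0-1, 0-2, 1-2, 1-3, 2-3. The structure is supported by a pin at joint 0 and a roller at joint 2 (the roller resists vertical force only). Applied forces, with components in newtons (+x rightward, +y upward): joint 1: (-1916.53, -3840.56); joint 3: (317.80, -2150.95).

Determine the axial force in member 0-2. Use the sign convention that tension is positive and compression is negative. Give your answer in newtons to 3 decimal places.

-315.785

N=4 nodes, M=5 members, R=3 reactions → 2N=8, M+R=8
member 0 (0-1): L=2.2557, (cx,cy)=(0.6171,0.7869)
member 1 (0-2): L=2.8590, (cx,cy)=(1.0000,0.0000)
member 2 (1-2): L=2.3028, (cx,cy)=(0.6371,-0.7708)
member 3 (1-3): L=3.2118, (cx,cy)=(0.9988,0.0489)
member 4 (2-3): L=2.6007, (cx,cy)=(0.6694,0.7429)
solve A·x = −loads:
  F[0-1] = -2079.0003 N (compression)
  F[0-2] = -315.7854 N (compression)
  F[1-2] = -2710.2709 N (compression)
  F[1-3] = +2363.0180 N (tension)
  F[2-3] = -3050.9348 N (compression)
  Rx@0 = +1598.7300 N
  Ry@0 = +1635.9387 N
  Ry@2 = +4355.5713 N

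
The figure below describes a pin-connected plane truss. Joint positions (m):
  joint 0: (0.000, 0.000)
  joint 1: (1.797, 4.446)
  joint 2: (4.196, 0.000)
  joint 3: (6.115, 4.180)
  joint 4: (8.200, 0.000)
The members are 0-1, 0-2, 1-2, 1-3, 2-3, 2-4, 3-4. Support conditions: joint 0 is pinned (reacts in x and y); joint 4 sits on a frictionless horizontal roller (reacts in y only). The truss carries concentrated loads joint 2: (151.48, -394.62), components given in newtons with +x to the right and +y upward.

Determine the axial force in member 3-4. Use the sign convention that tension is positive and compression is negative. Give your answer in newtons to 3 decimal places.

-225.657

N=5 nodes, M=7 members, R=3 reactions → 2N=10, M+R=10
member 0 (0-1): L=4.7954, (cx,cy)=(0.3747,0.9271)
member 1 (0-2): L=4.1960, (cx,cy)=(1.0000,0.0000)
member 2 (1-2): L=5.0519, (cx,cy)=(0.4749,-0.8801)
member 3 (1-3): L=4.3262, (cx,cy)=(0.9981,-0.0615)
member 4 (2-3): L=4.5995, (cx,cy)=(0.4172,0.9088)
member 5 (2-4): L=4.0040, (cx,cy)=(1.0000,0.0000)
member 6 (3-4): L=4.6711, (cx,cy)=(0.4464,-0.8949)
solve A·x = −loads:
  F[0-1] = -207.8343 N (compression)
  F[0-2] = +229.3621 N (tension)
  F[1-2] = +232.1189 N (tension)
  F[1-3] = -188.4643 N (compression)
  F[2-3] = +209.4424 N (tension)
  F[2-4] = +100.7234 N (tension)
  F[3-4] = -225.6566 N (compression)
  Rx@0 = -151.4800 N
  Ry@0 = +192.6901 N
  Ry@4 = +201.9299 N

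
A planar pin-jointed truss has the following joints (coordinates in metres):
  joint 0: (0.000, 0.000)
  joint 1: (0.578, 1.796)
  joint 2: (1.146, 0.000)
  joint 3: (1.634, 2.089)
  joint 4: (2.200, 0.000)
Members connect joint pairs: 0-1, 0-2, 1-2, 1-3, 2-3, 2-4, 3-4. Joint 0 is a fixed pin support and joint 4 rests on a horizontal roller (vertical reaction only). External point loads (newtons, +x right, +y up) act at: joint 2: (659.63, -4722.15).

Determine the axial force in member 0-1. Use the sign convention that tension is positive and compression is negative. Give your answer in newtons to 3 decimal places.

N=5 nodes, M=7 members, R=3 reactions → 2N=10, M+R=10
member 0 (0-1): L=1.8867, (cx,cy)=(0.3064,0.9519)
member 1 (0-2): L=1.1460, (cx,cy)=(1.0000,0.0000)
member 2 (1-2): L=1.8837, (cx,cy)=(0.3015,-0.9535)
member 3 (1-3): L=1.0959, (cx,cy)=(0.9636,0.2674)
member 4 (2-3): L=2.1452, (cx,cy)=(0.2275,0.9738)
member 5 (2-4): L=1.0540, (cx,cy)=(1.0000,0.0000)
member 6 (3-4): L=2.1643, (cx,cy)=(0.2615,-0.9652)
solve A·x = −loads:
  F[0-1] = -2376.6108 N (compression)
  F[0-2] = +1387.7102 N (tension)
  F[1-2] = +1986.5834 N (tension)
  F[1-3] = -1377.2472 N (compression)
  F[2-3] = +2904.1732 N (tension)
  F[2-4] = +666.4686 N (tension)
  F[3-4] = -2548.4995 N (compression)
  Rx@0 = -659.6300 N
  Ry@0 = +2262.3391 N
  Ry@4 = +2459.8109 N

-2376.611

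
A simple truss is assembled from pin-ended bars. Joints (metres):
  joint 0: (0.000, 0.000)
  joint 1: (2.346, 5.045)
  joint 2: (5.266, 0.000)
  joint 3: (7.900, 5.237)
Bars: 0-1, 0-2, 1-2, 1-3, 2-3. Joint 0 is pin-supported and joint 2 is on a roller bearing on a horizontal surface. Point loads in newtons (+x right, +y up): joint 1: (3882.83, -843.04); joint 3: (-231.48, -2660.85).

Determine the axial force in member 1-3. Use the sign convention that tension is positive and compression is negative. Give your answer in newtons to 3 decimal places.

N=4 nodes, M=5 members, R=3 reactions → 2N=8, M+R=8
member 0 (0-1): L=5.5638, (cx,cy)=(0.4217,0.9068)
member 1 (0-2): L=5.2660, (cx,cy)=(1.0000,0.0000)
member 2 (1-2): L=5.8291, (cx,cy)=(0.5009,-0.8655)
member 3 (1-3): L=5.5573, (cx,cy)=(0.9994,0.0345)
member 4 (2-3): L=5.8621, (cx,cy)=(0.4493,0.8934)
solve A·x = −loads:
  F[0-1] = +4800.7794 N (tension)
  F[0-2] = +1627.0766 N (tension)
  F[1-2] = -5958.7831 N (compression)
  F[1-3] = +1127.0782 N (tension)
  F[2-3] = -3022.0383 N (compression)
  Rx@0 = -3651.3500 N
  Ry@0 = -4353.1369 N
  Ry@2 = +7857.0269 N

1127.078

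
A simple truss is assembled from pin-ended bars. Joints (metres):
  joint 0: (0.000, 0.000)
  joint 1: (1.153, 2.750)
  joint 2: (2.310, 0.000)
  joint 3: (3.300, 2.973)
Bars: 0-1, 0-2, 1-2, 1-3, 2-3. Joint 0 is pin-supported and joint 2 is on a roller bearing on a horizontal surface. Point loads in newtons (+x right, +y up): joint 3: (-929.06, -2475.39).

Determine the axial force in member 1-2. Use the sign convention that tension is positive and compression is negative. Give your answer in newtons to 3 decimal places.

134.050

N=4 nodes, M=5 members, R=3 reactions → 2N=8, M+R=8
member 0 (0-1): L=2.9819, (cx,cy)=(0.3867,0.9222)
member 1 (0-2): L=2.3100, (cx,cy)=(1.0000,0.0000)
member 2 (1-2): L=2.9835, (cx,cy)=(0.3878,-0.9217)
member 3 (1-3): L=2.1585, (cx,cy)=(0.9946,0.1033)
member 4 (2-3): L=3.1335, (cx,cy)=(0.3159,0.9488)
solve A·x = −loads:
  F[0-1] = -146.2023 N (compression)
  F[0-2] = -872.5291 N (compression)
  F[1-2] = +134.0502 N (tension)
  F[1-3] = -109.0996 N (compression)
  F[2-3] = -2597.1474 N (compression)
  Rx@0 = +929.0600 N
  Ry@0 = +134.8309 N
  Ry@2 = +2340.5591 N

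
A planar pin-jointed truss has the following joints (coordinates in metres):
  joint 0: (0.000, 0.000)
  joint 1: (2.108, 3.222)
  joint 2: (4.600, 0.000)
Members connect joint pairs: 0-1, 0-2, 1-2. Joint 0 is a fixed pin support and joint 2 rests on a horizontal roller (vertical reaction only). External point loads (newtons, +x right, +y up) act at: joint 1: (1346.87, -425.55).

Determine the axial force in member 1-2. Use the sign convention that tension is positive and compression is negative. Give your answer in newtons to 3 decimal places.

-1439.173

N=3 nodes, M=3 members, R=3 reactions → 2N=6, M+R=6
member 0 (0-1): L=3.8503, (cx,cy)=(0.5475,0.8368)
member 1 (0-2): L=4.6000, (cx,cy)=(1.0000,0.0000)
member 2 (1-2): L=4.0732, (cx,cy)=(0.6118,-0.7910)
solve A·x = −loads:
  F[0-1] = +851.8709 N (tension)
  F[0-2] = +880.4815 N (tension)
  F[1-2] = -1439.1732 N (compression)
  Rx@0 = -1346.8700 N
  Ry@0 = -712.8575 N
  Ry@2 = +1138.4075 N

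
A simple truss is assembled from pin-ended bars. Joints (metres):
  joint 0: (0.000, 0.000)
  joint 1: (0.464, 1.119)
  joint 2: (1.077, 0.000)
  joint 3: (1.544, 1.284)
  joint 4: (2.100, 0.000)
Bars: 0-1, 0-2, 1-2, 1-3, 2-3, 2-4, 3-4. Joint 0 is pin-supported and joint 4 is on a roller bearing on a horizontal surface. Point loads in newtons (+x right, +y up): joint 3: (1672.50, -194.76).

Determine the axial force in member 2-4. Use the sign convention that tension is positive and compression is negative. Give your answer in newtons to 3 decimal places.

N=5 nodes, M=7 members, R=3 reactions → 2N=10, M+R=10
member 0 (0-1): L=1.2114, (cx,cy)=(0.3830,0.9237)
member 1 (0-2): L=1.0770, (cx,cy)=(1.0000,0.0000)
member 2 (1-2): L=1.2759, (cx,cy)=(0.4804,-0.8770)
member 3 (1-3): L=1.0925, (cx,cy)=(0.9885,0.1510)
member 4 (2-3): L=1.3663, (cx,cy)=(0.3418,0.9398)
member 5 (2-4): L=1.0230, (cx,cy)=(1.0000,0.0000)
member 6 (3-4): L=1.3992, (cx,cy)=(0.3974,-0.9177)
solve A·x = −loads:
  F[0-1] = +1051.2206 N (tension)
  F[0-2] = +1269.8487 N (tension)
  F[1-2] = -956.9735 N (compression)
  F[1-3] = +872.4302 N (tension)
  F[2-3] = +893.0784 N (tension)
  F[2-4] = +504.8208 N (tension)
  F[3-4] = -1270.4154 N (compression)
  Rx@0 = -1672.5000 N
  Ry@0 = -971.0493 N
  Ry@4 = +1165.8093 N

504.821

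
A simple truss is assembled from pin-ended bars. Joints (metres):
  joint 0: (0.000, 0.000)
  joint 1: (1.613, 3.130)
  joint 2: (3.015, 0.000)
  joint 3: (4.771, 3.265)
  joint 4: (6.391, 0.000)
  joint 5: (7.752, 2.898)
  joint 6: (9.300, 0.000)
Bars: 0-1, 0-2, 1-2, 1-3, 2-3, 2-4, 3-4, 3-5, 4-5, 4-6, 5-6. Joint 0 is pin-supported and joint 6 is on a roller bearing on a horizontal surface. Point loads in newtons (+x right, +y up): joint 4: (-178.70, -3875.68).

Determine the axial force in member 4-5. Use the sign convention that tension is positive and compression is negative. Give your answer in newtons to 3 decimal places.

2598.718

N=7 nodes, M=11 members, R=3 reactions → 2N=14, M+R=14
member 0 (0-1): L=3.5212, (cx,cy)=(0.4581,0.8889)
member 1 (0-2): L=3.0150, (cx,cy)=(1.0000,0.0000)
member 2 (1-2): L=3.4297, (cx,cy)=(0.4088,-0.9126)
member 3 (1-3): L=3.1609, (cx,cy)=(0.9991,0.0427)
member 4 (2-3): L=3.7073, (cx,cy)=(0.4737,0.8807)
member 5 (2-4): L=3.3760, (cx,cy)=(1.0000,0.0000)
member 6 (3-4): L=3.6448, (cx,cy)=(0.4445,-0.8958)
member 7 (3-5): L=3.0035, (cx,cy)=(0.9925,-0.1222)
member 8 (4-5): L=3.2017, (cx,cy)=(0.4251,0.9052)
member 9 (4-6): L=2.9090, (cx,cy)=(1.0000,0.0000)
member 10 (5-6): L=3.2855, (cx,cy)=(0.4712,-0.8820)
solve A·x = −loads:
  F[0-1] = -1363.8037 N (compression)
  F[0-2] = +446.0391 N (tension)
  F[1-2] = +1274.6840 N (tension)
  F[1-3] = -1146.8611 N (compression)
  F[2-3] = -1320.8898 N (compression)
  F[2-4] = +1592.7745 N (tension)
  F[3-4] = +1700.6660 N (tension)
  F[3-5] = -2546.4473 N (compression)
  F[4-5] = +2598.7177 N (tension)
  F[4-6] = +1422.6771 N (tension)
  F[5-6] = -3019.5404 N (compression)
  Rx@0 = +178.7000 N
  Ry@0 = +1212.2960 N
  Ry@6 = +2663.3840 N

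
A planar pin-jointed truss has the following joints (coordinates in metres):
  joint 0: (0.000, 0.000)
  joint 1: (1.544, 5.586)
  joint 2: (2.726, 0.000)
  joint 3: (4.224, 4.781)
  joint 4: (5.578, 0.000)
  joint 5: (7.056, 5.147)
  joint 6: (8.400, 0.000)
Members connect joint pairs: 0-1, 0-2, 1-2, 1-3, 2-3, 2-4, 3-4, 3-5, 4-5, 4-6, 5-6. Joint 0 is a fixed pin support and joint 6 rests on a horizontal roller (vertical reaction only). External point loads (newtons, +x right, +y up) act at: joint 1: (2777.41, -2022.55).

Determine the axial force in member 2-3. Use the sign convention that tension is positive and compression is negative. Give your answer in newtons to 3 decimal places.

N=7 nodes, M=11 members, R=3 reactions → 2N=14, M+R=14
member 0 (0-1): L=5.7955, (cx,cy)=(0.2664,0.9639)
member 1 (0-2): L=2.7260, (cx,cy)=(1.0000,0.0000)
member 2 (1-2): L=5.7097, (cx,cy)=(0.2070,-0.9783)
member 3 (1-3): L=2.7983, (cx,cy)=(0.9577,-0.2877)
member 4 (2-3): L=5.0102, (cx,cy)=(0.2990,0.9543)
member 5 (2-4): L=2.8520, (cx,cy)=(1.0000,0.0000)
member 6 (3-4): L=4.9690, (cx,cy)=(0.2725,-0.9622)
member 7 (3-5): L=2.8556, (cx,cy)=(0.9918,0.1282)
member 8 (4-5): L=5.3550, (cx,cy)=(0.2760,0.9612)
member 9 (4-6): L=2.8220, (cx,cy)=(1.0000,0.0000)
member 10 (5-6): L=5.3196, (cx,cy)=(0.2527,-0.9676)
solve A·x = −loads:
  F[0-1] = +203.5482 N (tension)
  F[0-2] = +2723.1816 N (tension)
  F[1-2] = -1528.9669 N (compression)
  F[1-3] = -2512.8850 N (compression)
  F[2-3] = +1567.5517 N (tension)
  F[2-4] = +1937.9764 N (tension)
  F[3-4] = -2475.6995 N (compression)
  F[3-5] = -1273.8857 N (compression)
  F[4-5] = +2478.2820 N (tension)
  F[4-6] = +579.3644 N (tension)
  F[5-6] = -2293.1370 N (compression)
  Rx@0 = -2777.4100 N
  Ry@0 = -196.1916 N
  Ry@6 = +2218.7416 N

1567.552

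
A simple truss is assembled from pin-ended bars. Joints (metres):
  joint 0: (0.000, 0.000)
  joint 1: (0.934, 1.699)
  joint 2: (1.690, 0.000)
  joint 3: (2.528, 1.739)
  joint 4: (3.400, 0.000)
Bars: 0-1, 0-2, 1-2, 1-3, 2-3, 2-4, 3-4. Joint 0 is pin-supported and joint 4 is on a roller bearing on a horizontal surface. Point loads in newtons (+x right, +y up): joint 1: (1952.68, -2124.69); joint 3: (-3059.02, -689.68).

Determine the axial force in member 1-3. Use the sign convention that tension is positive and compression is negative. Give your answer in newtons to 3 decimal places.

N=5 nodes, M=7 members, R=3 reactions → 2N=10, M+R=10
member 0 (0-1): L=1.9388, (cx,cy)=(0.4817,0.8763)
member 1 (0-2): L=1.6900, (cx,cy)=(1.0000,0.0000)
member 2 (1-2): L=1.8596, (cx,cy)=(0.4065,-0.9136)
member 3 (1-3): L=1.5945, (cx,cy)=(0.9997,0.0251)
member 4 (2-3): L=1.9304, (cx,cy)=(0.4341,0.9009)
member 5 (2-4): L=1.7100, (cx,cy)=(1.0000,0.0000)
member 6 (3-4): L=1.9454, (cx,cy)=(0.4482,-0.8939)
solve A·x = −loads:
  F[0-1] = -2632.3226 N (compression)
  F[0-2] = +161.7565 N (tension)
  F[1-2] = +109.5740 N (tension)
  F[1-3] = -3266.3504 N (compression)
  F[2-3] = -111.1278 N (compression)
  F[2-4] = +254.5443 N (tension)
  F[3-4] = -567.8734 N (compression)
  Rx@0 = +1106.3400 N
  Ry@0 = +2306.7409 N
  Ry@4 = +507.6291 N

-3266.350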